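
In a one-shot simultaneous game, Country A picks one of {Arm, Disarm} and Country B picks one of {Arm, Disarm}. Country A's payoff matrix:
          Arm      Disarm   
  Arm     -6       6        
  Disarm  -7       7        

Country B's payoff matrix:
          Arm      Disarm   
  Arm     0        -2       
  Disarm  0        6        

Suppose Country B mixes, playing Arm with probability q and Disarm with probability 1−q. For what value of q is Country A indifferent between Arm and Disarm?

Country A's indifference between Arm and Disarm determines Country B's mixing probability q:
  Country A's expected payoff from Arm: q·(-6) + (1−q)·6 = -12q + 6
  Country A's expected payoff from Disarm: q·(-7) + (1−q)·7 = -14q + 7
  -12q + 6 = -14q + 7  ⇒  2q = 1  ⇒  q = 1/2.

q = 1/2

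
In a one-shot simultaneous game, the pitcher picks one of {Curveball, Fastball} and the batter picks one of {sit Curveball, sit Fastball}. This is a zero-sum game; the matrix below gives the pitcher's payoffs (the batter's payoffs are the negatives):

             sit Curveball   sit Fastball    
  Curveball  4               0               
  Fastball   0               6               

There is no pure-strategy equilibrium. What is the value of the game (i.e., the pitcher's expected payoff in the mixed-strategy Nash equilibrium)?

The batter's mix must leave the pitcher indifferent between Curveball and Fastball.
  the pitcher's expected payoff from Curveball: q·4 + (1−q)·0 = 4q
  the pitcher's expected payoff from Fastball: q·0 + (1−q)·6 = -6q + 6
  4q = -6q + 6  ⇒  10q = 6  ⇒  q = 3/5.
The value is the pitcher's expected payoff against this mix (using Curveball): (3/5)·4 + (2/5)·0 = 12/5.

v = 12/5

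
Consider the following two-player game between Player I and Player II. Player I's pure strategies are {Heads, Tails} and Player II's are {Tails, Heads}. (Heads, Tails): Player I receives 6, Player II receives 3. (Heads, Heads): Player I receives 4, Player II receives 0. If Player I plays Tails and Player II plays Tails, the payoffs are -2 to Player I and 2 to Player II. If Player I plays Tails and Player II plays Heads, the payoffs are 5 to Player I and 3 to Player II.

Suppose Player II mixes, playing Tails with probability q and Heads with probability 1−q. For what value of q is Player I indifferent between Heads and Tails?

q = 1/9

Player II's mix must leave Player I indifferent between Heads and Tails.
  Player I's payoff to Heads: q·6 + (1−q)·4 = 2q + 4
  Player I's payoff to Tails: q·(-2) + (1−q)·5 = -7q + 5
  2q + 4 = -7q + 5  ⇒  9q = 1  ⇒  q = 1/9.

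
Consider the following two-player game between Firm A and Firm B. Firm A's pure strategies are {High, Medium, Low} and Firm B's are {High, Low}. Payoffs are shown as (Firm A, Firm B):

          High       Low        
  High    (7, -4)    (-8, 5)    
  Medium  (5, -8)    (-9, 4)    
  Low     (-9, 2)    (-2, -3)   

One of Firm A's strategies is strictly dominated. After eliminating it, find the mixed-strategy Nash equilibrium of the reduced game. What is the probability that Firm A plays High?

Firm A's strategy Medium is strictly dominated by High: 7 > 5 and -8 > -9. Eliminate Medium.
In a mixed equilibrium Firm B is indifferent between High and Low; this condition fixes p.
  Firm B's expected payoff from High: p·(-4) + (1−p)·2 = -6p + 2
  Firm B's expected payoff from Low: p·5 + (1−p)·(-3) = 8p - 3
  -6p + 2 = 8p - 3  ⇒  -14p = -5  ⇒  p = 5/14.

p = 5/14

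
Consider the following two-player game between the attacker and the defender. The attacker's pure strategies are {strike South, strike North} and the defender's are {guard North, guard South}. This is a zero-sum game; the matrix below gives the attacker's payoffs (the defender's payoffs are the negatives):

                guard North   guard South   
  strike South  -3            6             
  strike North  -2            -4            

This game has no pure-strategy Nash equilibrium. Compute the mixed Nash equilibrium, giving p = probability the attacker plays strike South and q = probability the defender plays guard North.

p = 2/11, q = 10/11

The defender's indifference between guard North and guard South determines the attacker's mixing probability p:
  the defender's expected payoff from guard North: p·3 + (1−p)·2 = p + 2
  the defender's expected payoff from guard South: p·(-6) + (1−p)·4 = -10p + 4
  p + 2 = -10p + 4  ⇒  11p = 2  ⇒  p = 2/11.
For the attacker to be willing to mix, the attacker must be indifferent between strike South and strike North, which pins down the defender's mix.
  the attacker's payoff to strike South: q·(-3) + (1−q)·6 = -9q + 6
  the attacker's payoff to strike North: q·(-2) + (1−q)·(-4) = 2q - 4
  -9q + 6 = 2q - 4  ⇒  -11q = -10  ⇒  q = 10/11.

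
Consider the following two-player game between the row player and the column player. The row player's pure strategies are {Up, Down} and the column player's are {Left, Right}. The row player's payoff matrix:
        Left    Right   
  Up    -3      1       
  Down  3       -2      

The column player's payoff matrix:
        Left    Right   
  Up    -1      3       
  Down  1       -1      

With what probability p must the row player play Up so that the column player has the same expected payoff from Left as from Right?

p = 1/3

The row player's mix must leave the column player indifferent between Left and Right.
  the column player's payoff to Left: p·(-1) + (1−p)·1 = -2p + 1
  the column player's payoff to Right: p·3 + (1−p)·(-1) = 4p - 1
  -2p + 1 = 4p - 1  ⇒  -6p = -2  ⇒  p = 1/3.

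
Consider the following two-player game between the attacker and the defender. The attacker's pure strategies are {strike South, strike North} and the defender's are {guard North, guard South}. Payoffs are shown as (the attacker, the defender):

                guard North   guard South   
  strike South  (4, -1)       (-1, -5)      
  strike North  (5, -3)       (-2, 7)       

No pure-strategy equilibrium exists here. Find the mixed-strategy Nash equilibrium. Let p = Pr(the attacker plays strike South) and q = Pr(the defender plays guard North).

The attacker's mix must leave the defender indifferent between guard North and guard South.
  the defender's expected payoff from guard North: p·(-1) + (1−p)·(-3) = 2p - 3
  the defender's expected payoff from guard South: p·(-5) + (1−p)·7 = -12p + 7
  2p - 3 = -12p + 7  ⇒  14p = 10  ⇒  p = 5/7.
Set the attacker's expected payoff from strike South equal to that from strike North:
  the attacker's expected payoff from strike South: q·4 + (1−q)·(-1) = 5q - 1
  the attacker's expected payoff from strike North: q·5 + (1−q)·(-2) = 7q - 2
  5q - 1 = 7q - 2  ⇒  -2q = -1  ⇒  q = 1/2.

p = 5/7, q = 1/2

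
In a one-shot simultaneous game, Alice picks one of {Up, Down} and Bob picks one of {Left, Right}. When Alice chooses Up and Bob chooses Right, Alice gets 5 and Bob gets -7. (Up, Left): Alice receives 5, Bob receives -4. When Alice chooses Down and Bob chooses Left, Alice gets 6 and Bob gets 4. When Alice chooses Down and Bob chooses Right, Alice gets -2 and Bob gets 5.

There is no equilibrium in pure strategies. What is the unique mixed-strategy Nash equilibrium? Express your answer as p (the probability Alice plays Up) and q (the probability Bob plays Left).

Bob's indifference between Left and Right determines Alice's mixing probability p:
  Bob's payoff to Left: p·(-4) + (1−p)·4 = -8p + 4
  Bob's payoff to Right: p·(-7) + (1−p)·5 = -12p + 5
  -8p + 4 = -12p + 5  ⇒  4p = 1  ⇒  p = 1/4.
Bob's mix must leave Alice indifferent between Up and Down.
  Alice's payoff to Up: q·5 + (1−q)·5 = 5
  Alice's payoff to Down: q·6 + (1−q)·(-2) = 8q - 2
  5 = 8q - 2  ⇒  -8q = -7  ⇒  q = 7/8.

p = 1/4, q = 7/8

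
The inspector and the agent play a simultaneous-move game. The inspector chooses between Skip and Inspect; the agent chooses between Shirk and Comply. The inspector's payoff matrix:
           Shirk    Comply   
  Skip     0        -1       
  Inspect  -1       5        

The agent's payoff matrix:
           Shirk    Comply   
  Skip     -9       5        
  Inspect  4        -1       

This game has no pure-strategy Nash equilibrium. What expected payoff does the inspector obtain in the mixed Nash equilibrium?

In a mixed equilibrium the inspector is indifferent between Skip and Inspect; this condition fixes q.
  the inspector's payoff to Skip: q·0 + (1−q)·(-1) = q - 1
  the inspector's payoff to Inspect: q·(-1) + (1−q)·5 = -6q + 5
  q - 1 = -6q + 5  ⇒  7q = 6  ⇒  q = 6/7.
At equilibrium the inspector is indifferent across rows, so the inspector's payoff equals the payoff from Skip: (6/7)·0 + (1/7)·(-1) = -1/7.

-1/7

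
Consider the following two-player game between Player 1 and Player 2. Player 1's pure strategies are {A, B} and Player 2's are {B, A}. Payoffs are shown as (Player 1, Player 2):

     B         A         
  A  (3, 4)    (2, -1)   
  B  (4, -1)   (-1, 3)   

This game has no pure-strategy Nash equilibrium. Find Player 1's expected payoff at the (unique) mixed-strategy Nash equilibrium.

11/4

For Player 1 to be willing to mix, Player 1 must be indifferent between A and B, which pins down Player 2's mix.
  Player 1's expected payoff from A: q·3 + (1−q)·2 = q + 2
  Player 1's expected payoff from B: q·4 + (1−q)·(-1) = 5q - 1
  q + 2 = 5q - 1  ⇒  -4q = -3  ⇒  q = 3/4.
At equilibrium Player 1 is indifferent across rows, so Player 1's payoff equals the payoff from A: (3/4)·3 + (1/4)·2 = 11/4.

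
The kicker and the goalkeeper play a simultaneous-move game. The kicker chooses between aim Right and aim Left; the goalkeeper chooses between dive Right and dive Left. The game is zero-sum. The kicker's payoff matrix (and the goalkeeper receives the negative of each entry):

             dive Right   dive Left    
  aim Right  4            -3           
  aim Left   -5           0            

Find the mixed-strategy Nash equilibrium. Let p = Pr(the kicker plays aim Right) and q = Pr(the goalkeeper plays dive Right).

In a mixed equilibrium the goalkeeper is indifferent between dive Right and dive Left; this condition fixes p.
  the goalkeeper's payoff to dive Right: p·(-4) + (1−p)·5 = -9p + 5
  the goalkeeper's payoff to dive Left: p·3 + (1−p)·0 = 3p
  -9p + 5 = 3p  ⇒  -12p = -5  ⇒  p = 5/12.
For the kicker to be willing to mix, the kicker must be indifferent between aim Right and aim Left, which pins down the goalkeeper's mix.
  the kicker's payoff to aim Right: q·4 + (1−q)·(-3) = 7q - 3
  the kicker's payoff to aim Left: q·(-5) + (1−q)·0 = -5q
  7q - 3 = -5q  ⇒  12q = 3  ⇒  q = 1/4.

p = 5/12, q = 1/4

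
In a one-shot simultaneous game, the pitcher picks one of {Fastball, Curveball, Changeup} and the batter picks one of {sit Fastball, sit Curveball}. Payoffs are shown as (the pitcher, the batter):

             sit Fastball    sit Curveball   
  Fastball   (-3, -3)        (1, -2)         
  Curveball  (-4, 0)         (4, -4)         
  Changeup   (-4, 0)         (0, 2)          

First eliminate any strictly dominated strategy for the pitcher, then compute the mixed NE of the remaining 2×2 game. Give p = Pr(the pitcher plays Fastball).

p = 4/5

The pitcher's strategy Changeup is strictly dominated by Fastball: -3 > -4 and 1 > 0. Eliminate Changeup.
In a mixed equilibrium the batter is indifferent between sit Fastball and sit Curveball; this condition fixes p.
  the batter's expected payoff from sit Fastball: p·(-3) + (1−p)·0 = -3p
  the batter's expected payoff from sit Curveball: p·(-2) + (1−p)·(-4) = 2p - 4
  -3p = 2p - 4  ⇒  -5p = -4  ⇒  p = 4/5.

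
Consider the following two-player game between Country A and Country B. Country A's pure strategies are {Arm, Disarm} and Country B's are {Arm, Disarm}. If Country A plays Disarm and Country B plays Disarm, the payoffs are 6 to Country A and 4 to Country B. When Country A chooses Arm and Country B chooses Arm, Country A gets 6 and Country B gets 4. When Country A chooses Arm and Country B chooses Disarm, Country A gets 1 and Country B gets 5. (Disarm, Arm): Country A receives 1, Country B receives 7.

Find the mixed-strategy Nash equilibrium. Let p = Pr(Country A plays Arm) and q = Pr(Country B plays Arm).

Country A's mix must leave Country B indifferent between Arm and Disarm.
  Country B's payoff to Arm: p·4 + (1−p)·7 = -3p + 7
  Country B's payoff to Disarm: p·5 + (1−p)·4 = p + 4
  -3p + 7 = p + 4  ⇒  -4p = -3  ⇒  p = 3/4.
Country A's indifference between Arm and Disarm determines Country B's mixing probability q:
  Country A's expected payoff from Arm: q·6 + (1−q)·1 = 5q + 1
  Country A's expected payoff from Disarm: q·1 + (1−q)·6 = -5q + 6
  5q + 1 = -5q + 6  ⇒  10q = 5  ⇒  q = 1/2.

p = 3/4, q = 1/2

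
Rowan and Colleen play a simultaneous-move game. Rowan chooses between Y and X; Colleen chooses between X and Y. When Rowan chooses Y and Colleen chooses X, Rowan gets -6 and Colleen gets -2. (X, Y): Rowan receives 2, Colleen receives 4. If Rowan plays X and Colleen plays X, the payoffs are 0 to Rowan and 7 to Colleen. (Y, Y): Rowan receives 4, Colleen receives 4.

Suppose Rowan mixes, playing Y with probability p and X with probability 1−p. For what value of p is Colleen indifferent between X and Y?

p = 1/3

In a mixed equilibrium Colleen is indifferent between X and Y; this condition fixes p.
  Colleen's expected payoff from X: p·(-2) + (1−p)·7 = -9p + 7
  Colleen's expected payoff from Y: p·4 + (1−p)·4 = 4
  -9p + 7 = 4  ⇒  -9p = -3  ⇒  p = 1/3.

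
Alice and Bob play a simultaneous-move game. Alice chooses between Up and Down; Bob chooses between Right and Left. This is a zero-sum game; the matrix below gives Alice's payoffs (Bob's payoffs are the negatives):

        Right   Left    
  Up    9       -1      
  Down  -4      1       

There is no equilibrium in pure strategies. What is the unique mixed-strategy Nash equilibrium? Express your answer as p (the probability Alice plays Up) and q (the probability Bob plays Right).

Set Bob's expected payoff from Right equal to that from Left:
  Bob's payoff from Right: p·(-9) + (1−p)·4 = -13p + 4
  Bob's payoff from Left: p·1 + (1−p)·(-1) = 2p - 1
  -13p + 4 = 2p - 1  ⇒  -15p = -5  ⇒  p = 1/3.
For Alice to be willing to mix, Alice must be indifferent between Up and Down, which pins down Bob's mix.
  Alice's payoff to Up: q·9 + (1−q)·(-1) = 10q - 1
  Alice's payoff to Down: q·(-4) + (1−q)·1 = -5q + 1
  10q - 1 = -5q + 1  ⇒  15q = 2  ⇒  q = 2/15.

p = 1/3, q = 2/15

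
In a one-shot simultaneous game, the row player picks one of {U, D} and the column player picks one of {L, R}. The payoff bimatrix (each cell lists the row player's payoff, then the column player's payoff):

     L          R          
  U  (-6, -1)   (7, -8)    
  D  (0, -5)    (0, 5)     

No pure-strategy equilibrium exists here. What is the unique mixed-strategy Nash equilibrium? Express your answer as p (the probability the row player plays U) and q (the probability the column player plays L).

The row player's mix must leave the column player indifferent between L and R.
  the column player's payoff from L: p·(-1) + (1−p)·(-5) = 4p - 5
  the column player's payoff from R: p·(-8) + (1−p)·5 = -13p + 5
  4p - 5 = -13p + 5  ⇒  17p = 10  ⇒  p = 10/17.
The row player's indifference between U and D determines the column player's mixing probability q:
  the row player's payoff from U: q·(-6) + (1−q)·7 = -13q + 7
  the row player's payoff from D: q·0 + (1−q)·0 = 0
  -13q + 7 = 0  ⇒  -13q = -7  ⇒  q = 7/13.

p = 10/17, q = 7/13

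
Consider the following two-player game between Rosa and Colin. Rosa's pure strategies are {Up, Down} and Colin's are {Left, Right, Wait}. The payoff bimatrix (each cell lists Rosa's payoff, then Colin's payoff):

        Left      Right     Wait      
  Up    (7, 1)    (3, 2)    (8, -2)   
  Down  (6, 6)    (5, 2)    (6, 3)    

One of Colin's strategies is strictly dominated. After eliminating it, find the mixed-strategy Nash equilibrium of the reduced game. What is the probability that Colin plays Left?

Colin's strategy Wait is strictly dominated by Left: 1 > -2 and 6 > 3. Eliminate Wait.
Set Rosa's expected payoff from Up equal to that from Down:
  Rosa's expected payoff from Up: q·7 + (1−q)·3 = 4q + 3
  Rosa's expected payoff from Down: q·6 + (1−q)·5 = q + 5
  4q + 3 = q + 5  ⇒  3q = 2  ⇒  q = 2/3.

q = 2/3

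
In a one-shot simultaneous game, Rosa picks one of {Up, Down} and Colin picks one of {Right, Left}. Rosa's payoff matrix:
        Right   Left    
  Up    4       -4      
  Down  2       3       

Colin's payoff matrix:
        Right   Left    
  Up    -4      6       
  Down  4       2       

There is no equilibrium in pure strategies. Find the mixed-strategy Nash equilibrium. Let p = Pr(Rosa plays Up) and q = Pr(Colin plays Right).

For Colin to be willing to mix, Colin must be indifferent between Right and Left, which pins down Rosa's mix.
  Colin's expected payoff from Right: p·(-4) + (1−p)·4 = -8p + 4
  Colin's expected payoff from Left: p·6 + (1−p)·2 = 4p + 2
  -8p + 4 = 4p + 2  ⇒  -12p = -2  ⇒  p = 1/6.
Colin's mix must leave Rosa indifferent between Up and Down.
  Rosa's expected payoff from Up: q·4 + (1−q)·(-4) = 8q - 4
  Rosa's expected payoff from Down: q·2 + (1−q)·3 = -q + 3
  8q - 4 = -q + 3  ⇒  9q = 7  ⇒  q = 7/9.

p = 1/6, q = 7/9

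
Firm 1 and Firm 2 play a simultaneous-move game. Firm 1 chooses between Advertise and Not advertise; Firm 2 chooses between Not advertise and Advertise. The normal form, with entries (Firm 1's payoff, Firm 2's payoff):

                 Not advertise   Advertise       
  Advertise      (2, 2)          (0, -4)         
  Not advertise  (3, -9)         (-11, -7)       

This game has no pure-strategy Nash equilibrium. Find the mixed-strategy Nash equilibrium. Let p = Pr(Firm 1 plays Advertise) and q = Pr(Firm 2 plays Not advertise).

p = 1/4, q = 11/12

For Firm 2 to be willing to mix, Firm 2 must be indifferent between Not advertise and Advertise, which pins down Firm 1's mix.
  Firm 2's payoff from Not advertise: p·2 + (1−p)·(-9) = 11p - 9
  Firm 2's payoff from Advertise: p·(-4) + (1−p)·(-7) = 3p - 7
  11p - 9 = 3p - 7  ⇒  8p = 2  ⇒  p = 1/4.
Set Firm 1's expected payoff from Advertise equal to that from Not advertise:
  Firm 1's payoff from Advertise: q·2 + (1−q)·0 = 2q
  Firm 1's payoff from Not advertise: q·3 + (1−q)·(-11) = 14q - 11
  2q = 14q - 11  ⇒  -12q = -11  ⇒  q = 11/12.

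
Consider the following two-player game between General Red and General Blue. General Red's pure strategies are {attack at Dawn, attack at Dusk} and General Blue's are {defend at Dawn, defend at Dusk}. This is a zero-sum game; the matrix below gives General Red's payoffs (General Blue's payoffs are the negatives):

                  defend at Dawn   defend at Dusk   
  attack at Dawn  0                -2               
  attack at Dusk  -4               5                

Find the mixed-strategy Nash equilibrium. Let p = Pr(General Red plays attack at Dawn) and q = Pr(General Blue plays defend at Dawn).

p = 9/11, q = 7/11

For General Blue to be willing to mix, General Blue must be indifferent between defend at Dawn and defend at Dusk, which pins down General Red's mix.
  General Blue's payoff to defend at Dawn: p·0 + (1−p)·4 = -4p + 4
  General Blue's payoff to defend at Dusk: p·2 + (1−p)·(-5) = 7p - 5
  -4p + 4 = 7p - 5  ⇒  -11p = -9  ⇒  p = 9/11.
General Blue's mix must leave General Red indifferent between attack at Dawn and attack at Dusk.
  General Red's payoff from attack at Dawn: q·0 + (1−q)·(-2) = 2q - 2
  General Red's payoff from attack at Dusk: q·(-4) + (1−q)·5 = -9q + 5
  2q - 2 = -9q + 5  ⇒  11q = 7  ⇒  q = 7/11.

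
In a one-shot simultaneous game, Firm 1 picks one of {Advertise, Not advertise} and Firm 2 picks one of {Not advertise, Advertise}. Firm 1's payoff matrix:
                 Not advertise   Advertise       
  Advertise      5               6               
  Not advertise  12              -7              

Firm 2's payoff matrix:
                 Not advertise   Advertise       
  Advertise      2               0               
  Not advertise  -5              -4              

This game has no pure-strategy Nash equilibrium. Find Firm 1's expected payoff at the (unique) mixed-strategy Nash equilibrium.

107/20

In a mixed equilibrium Firm 1 is indifferent between Advertise and Not advertise; this condition fixes q.
  Firm 1's payoff from Advertise: q·5 + (1−q)·6 = -q + 6
  Firm 1's payoff from Not advertise: q·12 + (1−q)·(-7) = 19q - 7
  -q + 6 = 19q - 7  ⇒  -20q = -13  ⇒  q = 13/20.
At equilibrium Firm 1 is indifferent across rows, so Firm 1's payoff equals the payoff from Advertise: (13/20)·5 + (7/20)·6 = 107/20.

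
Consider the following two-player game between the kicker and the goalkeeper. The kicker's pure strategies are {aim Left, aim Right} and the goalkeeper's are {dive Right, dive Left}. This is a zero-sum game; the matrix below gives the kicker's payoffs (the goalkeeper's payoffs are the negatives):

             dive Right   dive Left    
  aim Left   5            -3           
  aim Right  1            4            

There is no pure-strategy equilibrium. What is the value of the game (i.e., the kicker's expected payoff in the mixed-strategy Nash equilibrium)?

v = 23/11

In a mixed equilibrium the kicker is indifferent between aim Left and aim Right; this condition fixes q.
  the kicker's expected payoff from aim Left: q·5 + (1−q)·(-3) = 8q - 3
  the kicker's expected payoff from aim Right: q·1 + (1−q)·4 = -3q + 4
  8q - 3 = -3q + 4  ⇒  11q = 7  ⇒  q = 7/11.
The value is the kicker's expected payoff against this mix (using aim Left): (7/11)·5 + (4/11)·(-3) = 23/11.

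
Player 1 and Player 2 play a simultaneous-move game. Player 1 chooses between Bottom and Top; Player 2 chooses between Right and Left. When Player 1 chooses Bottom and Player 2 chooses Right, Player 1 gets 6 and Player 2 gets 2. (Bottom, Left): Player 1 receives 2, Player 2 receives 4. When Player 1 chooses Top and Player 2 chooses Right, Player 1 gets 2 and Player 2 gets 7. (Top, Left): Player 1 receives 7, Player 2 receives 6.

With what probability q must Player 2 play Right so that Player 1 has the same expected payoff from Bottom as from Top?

q = 5/9

Set Player 1's expected payoff from Bottom equal to that from Top:
  Player 1's expected payoff from Bottom: q·6 + (1−q)·2 = 4q + 2
  Player 1's expected payoff from Top: q·2 + (1−q)·7 = -5q + 7
  4q + 2 = -5q + 7  ⇒  9q = 5  ⇒  q = 5/9.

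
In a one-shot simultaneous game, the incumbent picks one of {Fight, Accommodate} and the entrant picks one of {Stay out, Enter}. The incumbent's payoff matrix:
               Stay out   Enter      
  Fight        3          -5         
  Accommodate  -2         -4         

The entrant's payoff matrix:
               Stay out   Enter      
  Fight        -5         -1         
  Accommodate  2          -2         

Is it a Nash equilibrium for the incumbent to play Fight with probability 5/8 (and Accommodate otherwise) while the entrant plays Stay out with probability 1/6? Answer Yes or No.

No

Given the incumbent's mix p = 5/8, the entrant's payoff from Stay out is -19/8 but from Enter is -11/8. The entrant strictly prefers Enter, so the entrant would not mix.
So the proposed profile is not a Nash equilibrium.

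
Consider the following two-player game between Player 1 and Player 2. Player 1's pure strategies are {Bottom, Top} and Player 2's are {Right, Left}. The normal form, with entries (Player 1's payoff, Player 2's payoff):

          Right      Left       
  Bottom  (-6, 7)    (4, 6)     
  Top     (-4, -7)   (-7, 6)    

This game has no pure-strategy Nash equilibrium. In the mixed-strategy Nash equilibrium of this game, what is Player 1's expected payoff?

Set Player 1's expected payoff from Bottom equal to that from Top:
  Player 1's payoff to Bottom: q·(-6) + (1−q)·4 = -10q + 4
  Player 1's payoff to Top: q·(-4) + (1−q)·(-7) = 3q - 7
  -10q + 4 = 3q - 7  ⇒  -13q = -11  ⇒  q = 11/13.
At equilibrium Player 1 is indifferent across rows, so Player 1's payoff equals the payoff from Bottom: (11/13)·(-6) + (2/13)·4 = -58/13.

-58/13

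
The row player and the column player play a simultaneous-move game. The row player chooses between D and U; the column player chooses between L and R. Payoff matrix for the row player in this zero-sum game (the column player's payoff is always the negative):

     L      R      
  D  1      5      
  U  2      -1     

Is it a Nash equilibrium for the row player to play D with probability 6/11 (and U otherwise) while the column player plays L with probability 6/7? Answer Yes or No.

No

Given the row player's mix p = 6/11, the column player's payoff from L is -16/11 but from R is -25/11. The column player strictly prefers L, so the column player would not mix.
So the proposed profile is not a Nash equilibrium.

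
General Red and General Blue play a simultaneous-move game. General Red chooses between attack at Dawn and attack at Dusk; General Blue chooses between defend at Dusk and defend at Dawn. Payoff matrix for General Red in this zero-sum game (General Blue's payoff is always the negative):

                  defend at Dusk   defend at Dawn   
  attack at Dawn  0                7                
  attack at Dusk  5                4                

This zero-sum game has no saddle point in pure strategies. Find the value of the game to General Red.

v = 35/8

General Blue's mix must leave General Red indifferent between attack at Dawn and attack at Dusk.
  General Red's expected payoff from attack at Dawn: q·0 + (1−q)·7 = -7q + 7
  General Red's expected payoff from attack at Dusk: q·5 + (1−q)·4 = q + 4
  -7q + 7 = q + 4  ⇒  -8q = -3  ⇒  q = 3/8.
The value is General Red's expected payoff against this mix (using attack at Dawn): (3/8)·0 + (5/8)·7 = 35/8.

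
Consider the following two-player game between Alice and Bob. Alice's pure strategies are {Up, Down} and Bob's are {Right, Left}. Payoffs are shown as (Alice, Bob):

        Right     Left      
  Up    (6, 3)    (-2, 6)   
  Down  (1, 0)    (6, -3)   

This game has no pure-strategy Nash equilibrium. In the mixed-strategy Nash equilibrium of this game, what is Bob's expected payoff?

Bob's indifference between Right and Left determines Alice's mixing probability p:
  Bob's payoff to Right: p·3 + (1−p)·0 = 3p
  Bob's payoff to Left: p·6 + (1−p)·(-3) = 9p - 3
  3p = 9p - 3  ⇒  -6p = -3  ⇒  p = 1/2.
At equilibrium Bob is indifferent across columns, so Bob's payoff equals the payoff from Right: (1/2)·3 + (1/2)·0 = 3/2.

3/2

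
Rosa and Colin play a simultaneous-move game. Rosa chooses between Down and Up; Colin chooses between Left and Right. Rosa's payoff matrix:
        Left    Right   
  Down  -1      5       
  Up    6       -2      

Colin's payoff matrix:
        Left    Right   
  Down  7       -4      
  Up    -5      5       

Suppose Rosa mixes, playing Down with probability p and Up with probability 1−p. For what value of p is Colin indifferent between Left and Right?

p = 10/21

Colin's indifference between Left and Right determines Rosa's mixing probability p:
  Colin's payoff to Left: p·7 + (1−p)·(-5) = 12p - 5
  Colin's payoff to Right: p·(-4) + (1−p)·5 = -9p + 5
  12p - 5 = -9p + 5  ⇒  21p = 10  ⇒  p = 10/21.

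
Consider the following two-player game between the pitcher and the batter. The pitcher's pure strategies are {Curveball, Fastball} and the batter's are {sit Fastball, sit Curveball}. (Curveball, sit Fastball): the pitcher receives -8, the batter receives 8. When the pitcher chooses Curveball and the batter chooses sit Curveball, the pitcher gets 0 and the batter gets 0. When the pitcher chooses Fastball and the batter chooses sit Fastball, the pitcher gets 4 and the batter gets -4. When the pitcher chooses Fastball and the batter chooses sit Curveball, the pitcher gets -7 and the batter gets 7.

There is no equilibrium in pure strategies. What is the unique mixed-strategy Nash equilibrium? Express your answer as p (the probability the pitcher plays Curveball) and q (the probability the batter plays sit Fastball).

The pitcher's mix must leave the batter indifferent between sit Fastball and sit Curveball.
  the batter's payoff to sit Fastball: p·8 + (1−p)·(-4) = 12p - 4
  the batter's payoff to sit Curveball: p·0 + (1−p)·7 = -7p + 7
  12p - 4 = -7p + 7  ⇒  19p = 11  ⇒  p = 11/19.
The batter's mix must leave the pitcher indifferent between Curveball and Fastball.
  the pitcher's expected payoff from Curveball: q·(-8) + (1−q)·0 = -8q
  the pitcher's expected payoff from Fastball: q·4 + (1−q)·(-7) = 11q - 7
  -8q = 11q - 7  ⇒  -19q = -7  ⇒  q = 7/19.

p = 11/19, q = 7/19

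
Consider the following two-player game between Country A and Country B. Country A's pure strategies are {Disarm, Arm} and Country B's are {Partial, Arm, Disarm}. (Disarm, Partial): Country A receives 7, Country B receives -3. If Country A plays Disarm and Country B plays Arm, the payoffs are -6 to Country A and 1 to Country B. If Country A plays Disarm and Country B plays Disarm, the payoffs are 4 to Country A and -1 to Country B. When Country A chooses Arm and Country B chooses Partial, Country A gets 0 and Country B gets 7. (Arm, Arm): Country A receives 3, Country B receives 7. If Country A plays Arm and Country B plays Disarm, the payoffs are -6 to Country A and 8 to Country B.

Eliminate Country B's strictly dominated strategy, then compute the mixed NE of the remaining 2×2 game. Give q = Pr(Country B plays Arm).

Country B's strategy Partial is strictly dominated by Disarm: -1 > -3 and 8 > 7. Eliminate Partial.
In a mixed equilibrium Country A is indifferent between Disarm and Arm; this condition fixes q.
  Country A's payoff from Disarm: q·(-6) + (1−q)·4 = -10q + 4
  Country A's payoff from Arm: q·3 + (1−q)·(-6) = 9q - 6
  -10q + 4 = 9q - 6  ⇒  -19q = -10  ⇒  q = 10/19.

q = 10/19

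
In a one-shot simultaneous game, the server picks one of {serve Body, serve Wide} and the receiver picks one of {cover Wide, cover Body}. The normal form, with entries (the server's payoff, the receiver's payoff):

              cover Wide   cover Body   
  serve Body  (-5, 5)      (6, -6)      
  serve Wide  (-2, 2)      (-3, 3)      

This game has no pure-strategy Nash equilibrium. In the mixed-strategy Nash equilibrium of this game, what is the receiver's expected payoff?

9/4

For the receiver to be willing to mix, the receiver must be indifferent between cover Wide and cover Body, which pins down the server's mix.
  the receiver's expected payoff from cover Wide: p·5 + (1−p)·2 = 3p + 2
  the receiver's expected payoff from cover Body: p·(-6) + (1−p)·3 = -9p + 3
  3p + 2 = -9p + 3  ⇒  12p = 1  ⇒  p = 1/12.
At equilibrium the receiver is indifferent across columns, so the receiver's payoff equals the payoff from cover Wide: (1/12)·5 + (11/12)·2 = 9/4.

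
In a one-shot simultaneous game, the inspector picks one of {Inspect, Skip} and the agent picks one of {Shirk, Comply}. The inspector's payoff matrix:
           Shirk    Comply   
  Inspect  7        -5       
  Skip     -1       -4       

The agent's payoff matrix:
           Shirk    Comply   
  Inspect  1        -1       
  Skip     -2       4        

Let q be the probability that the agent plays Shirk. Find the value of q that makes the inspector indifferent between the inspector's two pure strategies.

q = 1/9

The agent's mix must leave the inspector indifferent between Inspect and Skip.
  the inspector's payoff from Inspect: q·7 + (1−q)·(-5) = 12q - 5
  the inspector's payoff from Skip: q·(-1) + (1−q)·(-4) = 3q - 4
  12q - 5 = 3q - 4  ⇒  9q = 1  ⇒  q = 1/9.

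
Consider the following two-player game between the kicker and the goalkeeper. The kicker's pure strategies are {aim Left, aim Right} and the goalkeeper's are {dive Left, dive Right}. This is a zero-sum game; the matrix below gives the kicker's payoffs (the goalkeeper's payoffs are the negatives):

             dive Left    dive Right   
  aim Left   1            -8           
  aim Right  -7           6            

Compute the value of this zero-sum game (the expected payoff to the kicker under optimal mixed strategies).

In a mixed equilibrium the kicker is indifferent between aim Left and aim Right; this condition fixes q.
  the kicker's expected payoff from aim Left: q·1 + (1−q)·(-8) = 9q - 8
  the kicker's expected payoff from aim Right: q·(-7) + (1−q)·6 = -13q + 6
  9q - 8 = -13q + 6  ⇒  22q = 14  ⇒  q = 7/11.
The value is the kicker's expected payoff against this mix (using aim Left): (7/11)·1 + (4/11)·(-8) = -25/11.

v = -25/11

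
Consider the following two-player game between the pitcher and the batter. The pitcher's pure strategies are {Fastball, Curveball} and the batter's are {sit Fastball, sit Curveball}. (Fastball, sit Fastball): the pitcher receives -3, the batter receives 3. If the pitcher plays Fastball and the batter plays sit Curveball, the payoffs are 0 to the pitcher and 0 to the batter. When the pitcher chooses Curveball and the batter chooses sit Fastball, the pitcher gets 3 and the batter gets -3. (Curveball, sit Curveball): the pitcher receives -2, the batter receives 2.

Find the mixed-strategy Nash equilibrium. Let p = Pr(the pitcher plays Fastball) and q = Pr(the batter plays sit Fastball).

Set the batter's expected payoff from sit Fastball equal to that from sit Curveball:
  the batter's payoff from sit Fastball: p·3 + (1−p)·(-3) = 6p - 3
  the batter's payoff from sit Curveball: p·0 + (1−p)·2 = -2p + 2
  6p - 3 = -2p + 2  ⇒  8p = 5  ⇒  p = 5/8.
Set the pitcher's expected payoff from Fastball equal to that from Curveball:
  the pitcher's expected payoff from Fastball: q·(-3) + (1−q)·0 = -3q
  the pitcher's expected payoff from Curveball: q·3 + (1−q)·(-2) = 5q - 2
  -3q = 5q - 2  ⇒  -8q = -2  ⇒  q = 1/4.

p = 5/8, q = 1/4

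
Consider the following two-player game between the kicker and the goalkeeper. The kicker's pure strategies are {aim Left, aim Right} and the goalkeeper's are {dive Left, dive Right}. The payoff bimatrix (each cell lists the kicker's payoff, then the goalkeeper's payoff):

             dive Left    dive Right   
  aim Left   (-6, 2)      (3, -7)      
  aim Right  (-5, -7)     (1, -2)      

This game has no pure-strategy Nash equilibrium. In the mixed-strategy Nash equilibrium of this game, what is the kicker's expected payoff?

-3

The kicker's indifference between aim Left and aim Right determines the goalkeeper's mixing probability q:
  the kicker's payoff to aim Left: q·(-6) + (1−q)·3 = -9q + 3
  the kicker's payoff to aim Right: q·(-5) + (1−q)·1 = -6q + 1
  -9q + 3 = -6q + 1  ⇒  -3q = -2  ⇒  q = 2/3.
At equilibrium the kicker is indifferent across rows, so the kicker's payoff equals the payoff from aim Left: (2/3)·(-6) + (1/3)·3 = -3.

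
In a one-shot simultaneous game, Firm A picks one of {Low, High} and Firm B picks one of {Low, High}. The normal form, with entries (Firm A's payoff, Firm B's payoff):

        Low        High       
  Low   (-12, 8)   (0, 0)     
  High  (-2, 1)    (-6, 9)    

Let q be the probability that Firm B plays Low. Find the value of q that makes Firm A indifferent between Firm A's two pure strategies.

For Firm A to be willing to mix, Firm A must be indifferent between Low and High, which pins down Firm B's mix.
  Firm A's payoff from Low: q·(-12) + (1−q)·0 = -12q
  Firm A's payoff from High: q·(-2) + (1−q)·(-6) = 4q - 6
  -12q = 4q - 6  ⇒  -16q = -6  ⇒  q = 3/8.

q = 3/8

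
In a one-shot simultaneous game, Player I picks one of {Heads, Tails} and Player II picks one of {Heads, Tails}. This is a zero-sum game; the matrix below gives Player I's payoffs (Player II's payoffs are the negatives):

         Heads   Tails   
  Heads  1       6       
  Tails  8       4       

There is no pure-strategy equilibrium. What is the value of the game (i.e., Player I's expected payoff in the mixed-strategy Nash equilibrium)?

Set Player I's expected payoff from Heads equal to that from Tails:
  Player I's payoff from Heads: q·1 + (1−q)·6 = -5q + 6
  Player I's payoff from Tails: q·8 + (1−q)·4 = 4q + 4
  -5q + 6 = 4q + 4  ⇒  -9q = -2  ⇒  q = 2/9.
The value is Player I's expected payoff against this mix (using Heads): (2/9)·1 + (7/9)·6 = 44/9.

v = 44/9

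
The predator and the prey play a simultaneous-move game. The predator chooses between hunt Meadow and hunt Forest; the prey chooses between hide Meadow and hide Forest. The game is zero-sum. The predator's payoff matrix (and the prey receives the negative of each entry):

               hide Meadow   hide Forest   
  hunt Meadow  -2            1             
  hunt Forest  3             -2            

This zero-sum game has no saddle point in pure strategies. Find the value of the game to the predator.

v = -1/8

In a mixed equilibrium the predator is indifferent between hunt Meadow and hunt Forest; this condition fixes q.
  the predator's expected payoff from hunt Meadow: q·(-2) + (1−q)·1 = -3q + 1
  the predator's expected payoff from hunt Forest: q·3 + (1−q)·(-2) = 5q - 2
  -3q + 1 = 5q - 2  ⇒  -8q = -3  ⇒  q = 3/8.
The value is the predator's expected payoff against this mix (using hunt Meadow): (3/8)·(-2) + (5/8)·1 = -1/8.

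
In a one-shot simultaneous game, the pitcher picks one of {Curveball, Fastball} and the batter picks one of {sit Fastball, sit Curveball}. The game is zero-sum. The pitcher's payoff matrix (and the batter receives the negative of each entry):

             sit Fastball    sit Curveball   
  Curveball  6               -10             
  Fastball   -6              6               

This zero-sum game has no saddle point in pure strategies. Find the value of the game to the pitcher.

In a mixed equilibrium the pitcher is indifferent between Curveball and Fastball; this condition fixes q.
  the pitcher's payoff from Curveball: q·6 + (1−q)·(-10) = 16q - 10
  the pitcher's payoff from Fastball: q·(-6) + (1−q)·6 = -12q + 6
  16q - 10 = -12q + 6  ⇒  28q = 16  ⇒  q = 4/7.
The value is the pitcher's expected payoff against this mix (using Curveball): (4/7)·6 + (3/7)·(-10) = -6/7.

v = -6/7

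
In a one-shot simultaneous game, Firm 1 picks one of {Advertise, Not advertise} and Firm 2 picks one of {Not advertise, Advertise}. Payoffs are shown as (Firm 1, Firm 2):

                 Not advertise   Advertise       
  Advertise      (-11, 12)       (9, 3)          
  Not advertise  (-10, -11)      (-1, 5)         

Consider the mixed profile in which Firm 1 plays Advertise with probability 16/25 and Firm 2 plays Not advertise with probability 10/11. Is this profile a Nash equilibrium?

Check Firm 2's indifference given Firm 1's mix p = 16/25:
  payoff from Not advertise = 93/25; payoff from Advertise = 93/25 — equal.
Check Firm 1's indifference given Firm 2's mix q = 10/11:
  payoff from Advertise = -101/11; payoff from Not advertise = -101/11 — equal.
Both players are indifferent, so neither can profitably deviate.

Yes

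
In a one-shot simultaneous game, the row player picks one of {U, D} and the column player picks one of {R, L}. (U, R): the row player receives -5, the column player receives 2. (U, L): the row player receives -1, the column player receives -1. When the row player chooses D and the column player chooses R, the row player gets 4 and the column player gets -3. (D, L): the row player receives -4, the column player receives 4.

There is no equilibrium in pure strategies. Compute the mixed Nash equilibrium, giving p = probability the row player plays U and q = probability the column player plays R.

Set the column player's expected payoff from R equal to that from L:
  the column player's payoff from R: p·2 + (1−p)·(-3) = 5p - 3
  the column player's payoff from L: p·(-1) + (1−p)·4 = -5p + 4
  5p - 3 = -5p + 4  ⇒  10p = 7  ⇒  p = 7/10.
Set the row player's expected payoff from U equal to that from D:
  the row player's payoff from U: q·(-5) + (1−q)·(-1) = -4q - 1
  the row player's payoff from D: q·4 + (1−q)·(-4) = 8q - 4
  -4q - 1 = 8q - 4  ⇒  -12q = -3  ⇒  q = 1/4.

p = 7/10, q = 1/4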